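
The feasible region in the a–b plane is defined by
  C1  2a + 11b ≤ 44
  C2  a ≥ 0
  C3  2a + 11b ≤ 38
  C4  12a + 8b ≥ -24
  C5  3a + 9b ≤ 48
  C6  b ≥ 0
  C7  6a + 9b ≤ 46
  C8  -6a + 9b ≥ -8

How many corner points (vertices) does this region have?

5

Pairwise boundary intersections that survive every other constraint:
  (0, 38/11)
  (0, 0)
  (41/12, 17/6)
  (4/3, 0)
  (9/2, 19/9)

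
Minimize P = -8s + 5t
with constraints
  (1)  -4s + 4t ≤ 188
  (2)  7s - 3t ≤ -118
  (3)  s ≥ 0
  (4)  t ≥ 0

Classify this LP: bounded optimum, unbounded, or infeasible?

bounded optimum

Vertices and P = -8s + 5t:
  (23/4, 211/4) → P = 871/4
  (0, 47) → P = 235
  (0, 118/3) → P = 590/3
The feasible region has finitely many vertices and no improving ray; the minimum is 590/3 at (0, 118/3).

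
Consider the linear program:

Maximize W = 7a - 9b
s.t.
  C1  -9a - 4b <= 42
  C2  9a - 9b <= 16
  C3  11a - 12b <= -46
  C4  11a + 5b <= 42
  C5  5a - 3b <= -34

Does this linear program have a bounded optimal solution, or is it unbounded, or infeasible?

bounded optimum

Extreme points and W = 7a - 9b:
  (-378, 840) → W = -10206
  (-262/47, 96/47) → W = -2698/47
  (-22/29, 292/29) → W = -2782/29
The feasible region has finitely many vertices and no improving ray; the maximum is -2698/47 at (-262/47, 96/47).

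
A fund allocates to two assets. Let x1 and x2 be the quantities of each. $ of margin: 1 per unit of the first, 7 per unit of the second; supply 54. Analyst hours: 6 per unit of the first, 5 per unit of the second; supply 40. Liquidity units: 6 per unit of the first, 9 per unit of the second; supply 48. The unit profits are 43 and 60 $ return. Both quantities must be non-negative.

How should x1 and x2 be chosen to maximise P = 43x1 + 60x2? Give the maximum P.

At the optimal vertex, 6x1 + 5x2 = 40 and 6x1 + 9x2 = 48.
Solving simultaneously gives x1 = 5, x2 = 2.

x1 = 5, x2 = 2, maximum P = 335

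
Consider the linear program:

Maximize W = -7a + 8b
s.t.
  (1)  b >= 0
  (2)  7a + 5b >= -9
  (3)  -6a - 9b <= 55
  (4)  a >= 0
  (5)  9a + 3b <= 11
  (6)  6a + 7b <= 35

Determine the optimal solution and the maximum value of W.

Feasible corners and W = -7a + 8b:
  (0, 0) → W = 0
  (11/9, 0) → W = -77/9
  (0, 11/3) → W = 88/3

The optimum lies where a = 0 and 9a + 3b = 11.
Solving simultaneously gives a = 0, b = 11/3.

a = 0, b = 11/3, maximum W = 88/3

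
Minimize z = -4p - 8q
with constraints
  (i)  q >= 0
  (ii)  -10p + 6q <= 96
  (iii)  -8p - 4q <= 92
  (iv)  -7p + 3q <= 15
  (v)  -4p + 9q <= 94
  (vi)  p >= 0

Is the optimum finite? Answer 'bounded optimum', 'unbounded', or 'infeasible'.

unbounded

From the feasible point (0, 0), moving in the direction (1, 0) keeps every constraint satisfied while z decreases without bound.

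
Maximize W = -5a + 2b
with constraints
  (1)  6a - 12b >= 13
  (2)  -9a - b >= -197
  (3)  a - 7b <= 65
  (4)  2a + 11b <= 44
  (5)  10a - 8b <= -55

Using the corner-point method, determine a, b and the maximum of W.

a = -689/30, b = -377/30, maximum W = 897/10

Corner points and W = -5a + 2b:
  (-689/30, -377/30) → W = 897/10
  (-191/18, -115/18) → W = 725/18
  (-905/62, -705/62) → W = 3115/62

At the optimal vertex, 6a - 12b = 13 and a - 7b = 65.
Solving simultaneously gives a = -689/30, b = -377/30.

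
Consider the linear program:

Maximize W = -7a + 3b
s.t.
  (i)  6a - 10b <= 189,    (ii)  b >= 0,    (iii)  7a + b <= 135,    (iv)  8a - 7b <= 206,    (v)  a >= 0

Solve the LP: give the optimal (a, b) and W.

a = 0, b = 135, maximum W = 405

Feasible corners and W = -7a + 3b:
  (135/7, 0) → W = -135
  (0, 0) → W = 0
  (0, 135) → W = 405

At the optimal vertex, 7a + b = 135 and a = 0.
Solving simultaneously gives a = 0, b = 135.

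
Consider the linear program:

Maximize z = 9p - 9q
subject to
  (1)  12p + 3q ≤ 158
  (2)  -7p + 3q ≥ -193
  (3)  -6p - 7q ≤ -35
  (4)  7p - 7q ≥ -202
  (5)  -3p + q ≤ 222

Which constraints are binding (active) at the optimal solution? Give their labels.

Vertices and z = 9p - 9q:
  (91/6, -8) → z = 417/2
  (100/21, 706/21) → z = -1818/7
  (-167/13, 1457/91) → z = -1818/7

The maximum is at (91/6, -8). Substituting into each constraint, equality holds for (1) and (3); the remaining constraints have slack.

(1) and (3)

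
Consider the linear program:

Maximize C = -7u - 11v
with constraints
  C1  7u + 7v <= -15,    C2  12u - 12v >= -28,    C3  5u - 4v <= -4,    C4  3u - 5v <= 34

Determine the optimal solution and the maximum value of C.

Feasible corners and C = -7u - 11v:
  (-47/21, 2/21) → C = 307/21
  (-88/63, -47/63) → C = 1133/63
  (-137/6, -41/2) → C = 1156/3
  (-12, -14) → C = 238

The binding constraints are 12u - 12v = -28 and 3u - 5v = 34.
Solving simultaneously gives u = -137/6, v = -41/2.

u = -137/6, v = -41/2, maximum C = 1156/3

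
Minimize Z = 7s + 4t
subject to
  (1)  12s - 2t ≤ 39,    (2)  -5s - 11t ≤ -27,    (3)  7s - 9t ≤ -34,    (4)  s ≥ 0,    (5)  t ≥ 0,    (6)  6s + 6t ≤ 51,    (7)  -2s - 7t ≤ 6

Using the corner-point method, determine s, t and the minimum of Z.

s = 0, t = 34/9, minimum Z = 136/9

Extreme points and Z = 7s + 4t:
  (0, 34/9) → Z = 136/9
  (85/32, 187/32) → Z = 1343/32
  (0, 17/2) → Z = 34

The optimum lies where 7s - 9t = -34 and s = 0.
Solving simultaneously gives s = 0, t = 34/9.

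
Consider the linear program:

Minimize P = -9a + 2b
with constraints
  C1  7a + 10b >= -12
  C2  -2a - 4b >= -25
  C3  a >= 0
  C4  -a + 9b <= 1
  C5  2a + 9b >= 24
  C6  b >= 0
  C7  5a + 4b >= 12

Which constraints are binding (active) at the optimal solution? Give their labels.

C2 and C6

Corner points and P = -9a + 2b:
  (221/22, 27/22) → P = -1935/22
  (25/2, 0) → P = -225/2
  (23/3, 26/27) → P = -1811/27
  (12, 0) → P = -108

The minimum is at (25/2, 0). Substituting into each constraint, equality holds for C2 and C6; the remaining constraints have slack.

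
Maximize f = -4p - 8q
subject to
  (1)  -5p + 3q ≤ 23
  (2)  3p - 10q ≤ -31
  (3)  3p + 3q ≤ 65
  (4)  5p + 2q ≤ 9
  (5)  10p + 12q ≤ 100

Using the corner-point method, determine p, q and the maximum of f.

Corner points and f = -4p - 8q:
  (-137/41, 86/41) → f = -140/41
  (-19/25, 32/5) → f = -1204/25
  (1/2, 13/4) → f = -28

The binding constraints are -5p + 3q = 23 and 3p - 10q = -31.
Solving simultaneously gives p = -137/41, q = 86/41.

p = -137/41, q = 86/41, maximum f = -140/41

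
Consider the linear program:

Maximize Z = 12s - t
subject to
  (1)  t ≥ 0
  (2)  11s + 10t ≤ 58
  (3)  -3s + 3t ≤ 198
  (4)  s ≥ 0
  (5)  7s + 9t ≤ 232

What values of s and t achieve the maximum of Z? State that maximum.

Feasible corners and Z = 12s - t:
  (58/11, 0) → Z = 696/11
  (0, 0) → Z = 0
  (0, 29/5) → Z = -29/5

The binding constraints are t = 0 and 11s + 10t = 58.
Solving simultaneously gives s = 58/11, t = 0.

s = 58/11, t = 0, maximum Z = 696/11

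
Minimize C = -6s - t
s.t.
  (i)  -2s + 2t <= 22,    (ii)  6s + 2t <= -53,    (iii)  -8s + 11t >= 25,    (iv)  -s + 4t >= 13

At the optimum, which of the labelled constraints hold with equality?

Extreme points and C = -6s - t:
  (-75/8, 13/8) → C = 437/8
  (-31/3, 2/3) → C = 184/3
  (-119/13, 25/26) → C = 1403/26

The minimum is at (-119/13, 25/26). Substituting into each constraint, equality holds for (ii) and (iv); the remaining constraints have slack.

(ii) and (iv)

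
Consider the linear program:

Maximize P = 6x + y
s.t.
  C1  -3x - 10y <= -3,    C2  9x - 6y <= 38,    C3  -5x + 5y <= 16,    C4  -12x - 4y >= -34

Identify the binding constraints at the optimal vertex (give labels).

Corner points and P = 6x + y:
  (-29/13, 63/65) → P = -807/65
  (82/27, -11/18) → P = 317/18
  (53/40, 181/40) → P = 499/40

The maximum is at (82/27, -11/18). Substituting into each constraint, equality holds for C1 and C4; the remaining constraints have slack.

C1 and C4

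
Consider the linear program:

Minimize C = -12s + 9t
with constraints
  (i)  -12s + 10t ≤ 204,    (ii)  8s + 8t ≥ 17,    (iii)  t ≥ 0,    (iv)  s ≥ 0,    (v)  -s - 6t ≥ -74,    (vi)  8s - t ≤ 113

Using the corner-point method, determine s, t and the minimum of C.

At the optimal vertex, t = 0 and 8s - t = 113.
Solving simultaneously gives s = 113/8, t = 0.

s = 113/8, t = 0, minimum C = -339/2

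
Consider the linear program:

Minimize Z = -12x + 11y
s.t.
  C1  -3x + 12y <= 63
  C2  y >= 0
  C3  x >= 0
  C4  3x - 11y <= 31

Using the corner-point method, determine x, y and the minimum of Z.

The optimum lies where -3x + 12y = 63 and 3x - 11y = 31.
Solving simultaneously gives x = 355, y = 94.

x = 355, y = 94, minimum Z = -3226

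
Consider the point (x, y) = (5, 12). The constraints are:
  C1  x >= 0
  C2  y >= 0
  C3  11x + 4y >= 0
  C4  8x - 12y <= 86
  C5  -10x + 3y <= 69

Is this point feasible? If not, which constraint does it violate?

feasible

C1: 5 ≥ 0 ✓
C2: 12 ≥ 0 ✓
C3: 103 ≥ 0 ✓
C4: -104 ≤ 86 ✓
C5: -14 ≤ 69 ✓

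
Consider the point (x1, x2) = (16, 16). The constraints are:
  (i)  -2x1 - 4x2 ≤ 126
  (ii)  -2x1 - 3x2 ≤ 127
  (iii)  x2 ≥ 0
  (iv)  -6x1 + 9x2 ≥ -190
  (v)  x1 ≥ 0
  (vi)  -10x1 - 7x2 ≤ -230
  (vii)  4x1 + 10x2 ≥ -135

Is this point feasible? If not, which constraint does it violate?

(i): -96 ≤ 126 ✓
(ii): -80 ≤ 127 ✓
(iii): 16 ≥ 0 ✓
(iv): 48 ≥ -190 ✓
(v): 16 ≥ 0 ✓
(vi): -272 ≤ -230 ✓
(vii): 224 ≥ -135 ✓

feasible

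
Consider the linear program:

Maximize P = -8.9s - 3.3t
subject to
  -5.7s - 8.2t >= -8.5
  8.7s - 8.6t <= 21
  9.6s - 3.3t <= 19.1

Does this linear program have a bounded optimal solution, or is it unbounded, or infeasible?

unbounded

From the feasible point (18467/9753, -909/3251), moving in the direction (-8.6, -8.7) keeps every constraint satisfied while P increases without bound.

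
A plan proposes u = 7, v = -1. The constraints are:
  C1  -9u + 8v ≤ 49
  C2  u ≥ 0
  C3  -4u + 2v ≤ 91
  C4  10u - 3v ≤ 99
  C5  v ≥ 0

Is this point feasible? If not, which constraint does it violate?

not feasible — violates C5

Constraint C5: v = -1, which is not ≥ 0. All other constraints are satisfied.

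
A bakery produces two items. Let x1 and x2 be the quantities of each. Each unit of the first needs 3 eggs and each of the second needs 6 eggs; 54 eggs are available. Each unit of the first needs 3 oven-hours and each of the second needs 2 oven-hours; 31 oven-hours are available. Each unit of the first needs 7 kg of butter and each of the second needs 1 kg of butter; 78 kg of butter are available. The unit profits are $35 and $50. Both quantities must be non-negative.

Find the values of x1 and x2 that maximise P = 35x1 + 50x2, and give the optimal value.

x1 = 13/2, x2 = 23/4, maximum P = 515

Feasible corners and P = 35x1 + 50x2:
  (0, 0) → P = 0
  (0, 9) → P = 450
  (31/3, 0) → P = 1085/3
  (13/2, 23/4) → P = 515

At the optimal vertex, 3x1 + 6x2 = 54 and 3x1 + 2x2 = 31.
Solving simultaneously gives x1 = 13/2, x2 = 23/4.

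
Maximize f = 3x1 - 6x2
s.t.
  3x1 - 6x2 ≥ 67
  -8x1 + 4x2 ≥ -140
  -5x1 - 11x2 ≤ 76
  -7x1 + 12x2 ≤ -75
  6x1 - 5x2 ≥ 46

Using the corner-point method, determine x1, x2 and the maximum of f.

x1 = 103/9, x2 = -109/9, maximum f = 107

Feasible corners and f = 3x1 - 6x2:
  (143/9, -29/9) → f = 67
  (281/63, -563/63) → f = 67
  (103/9, -109/9) → f = 107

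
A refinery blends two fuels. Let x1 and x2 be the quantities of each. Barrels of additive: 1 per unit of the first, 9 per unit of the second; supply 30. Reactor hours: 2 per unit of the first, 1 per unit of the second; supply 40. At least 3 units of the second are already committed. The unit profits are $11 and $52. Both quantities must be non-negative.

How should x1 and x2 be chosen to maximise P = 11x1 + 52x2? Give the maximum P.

x1 = 3, x2 = 3, maximum P = 189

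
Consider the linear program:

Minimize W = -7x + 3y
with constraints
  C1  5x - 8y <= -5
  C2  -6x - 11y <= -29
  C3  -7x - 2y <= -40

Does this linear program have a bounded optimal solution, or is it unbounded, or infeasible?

unbounded

From the feasible point (155/33, 235/66), moving in the direction (8, 5) keeps every constraint satisfied while W decreases without bound.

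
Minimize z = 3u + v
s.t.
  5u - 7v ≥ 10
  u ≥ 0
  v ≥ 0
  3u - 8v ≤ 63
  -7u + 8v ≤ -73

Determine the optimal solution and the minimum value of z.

Vertices and z = 3u + v:
  (431/9, 295/9) → z = 1588/9
  (21, 0) → z = 63
  (73/7, 0) → z = 219/7
The feasible region is unbounded (it extends along (8, 3), (7, 5)), but z strictly increases along every unbounded feasible direction, so there is no improving ray and the minimum is attained at a vertex.

u = 73/7, v = 0, minimum z = 219/7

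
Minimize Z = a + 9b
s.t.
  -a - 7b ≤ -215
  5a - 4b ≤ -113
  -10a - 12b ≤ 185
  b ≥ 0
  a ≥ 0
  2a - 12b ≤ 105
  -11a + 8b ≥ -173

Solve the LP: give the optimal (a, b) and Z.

Corner points and Z = a + 9b:
  (23/13, 396/13) → Z = 3587/13
  (0, 215/7) → Z = 1935/7
  (399, 527) → Z = 5142
The feasible region is unbounded (it extends along (0, 1), (8, 11)), but Z strictly increases along every unbounded feasible direction, so there is no improving ray and the minimum is attained at a vertex.

The optimum lies where -a - 7b = -215 and 5a - 4b = -113.
Solving simultaneously gives a = 23/13, b = 396/13.

a = 23/13, b = 396/13, minimum Z = 3587/13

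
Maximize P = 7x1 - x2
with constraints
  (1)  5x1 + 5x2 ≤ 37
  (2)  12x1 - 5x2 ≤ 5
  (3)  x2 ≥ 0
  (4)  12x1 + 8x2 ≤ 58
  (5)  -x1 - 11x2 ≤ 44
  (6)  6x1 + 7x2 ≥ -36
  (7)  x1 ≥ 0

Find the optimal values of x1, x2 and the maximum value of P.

x1 = 55/26, x2 = 53/13, maximum P = 279/26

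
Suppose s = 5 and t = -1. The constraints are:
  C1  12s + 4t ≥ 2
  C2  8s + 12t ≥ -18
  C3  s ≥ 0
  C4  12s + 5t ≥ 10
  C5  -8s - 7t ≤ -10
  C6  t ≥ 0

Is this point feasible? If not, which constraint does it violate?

not feasible — violates C6

Constraint C6: t = -1, which is not ≥ 0. All other constraints are satisfied.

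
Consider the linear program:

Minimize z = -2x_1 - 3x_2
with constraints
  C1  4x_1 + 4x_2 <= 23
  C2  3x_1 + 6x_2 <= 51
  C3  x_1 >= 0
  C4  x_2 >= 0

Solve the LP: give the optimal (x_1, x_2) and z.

x_1 = 0, x_2 = 23/4, minimum z = -69/4

Extreme points and z = -2x_1 - 3x_2:
  (0, 23/4) → z = -69/4
  (23/4, 0) → z = -23/2
  (0, 0) → z = 0

The optimum lies where 4x_1 + 4x_2 = 23 and x_1 = 0.
Solving simultaneously gives x_1 = 0, x_2 = 23/4.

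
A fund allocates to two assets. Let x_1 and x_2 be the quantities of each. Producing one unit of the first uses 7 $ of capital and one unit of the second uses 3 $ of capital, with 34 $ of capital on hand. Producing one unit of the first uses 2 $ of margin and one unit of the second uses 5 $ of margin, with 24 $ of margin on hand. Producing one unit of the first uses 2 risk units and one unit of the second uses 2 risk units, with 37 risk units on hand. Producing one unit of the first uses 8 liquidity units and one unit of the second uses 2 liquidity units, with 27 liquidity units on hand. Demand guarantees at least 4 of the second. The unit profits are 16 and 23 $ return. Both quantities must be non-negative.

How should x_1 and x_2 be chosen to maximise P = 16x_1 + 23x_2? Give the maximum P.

x_1 = 2, x_2 = 4, maximum P = 124

Extreme points and P = 16x_1 + 23x_2:
  (0, 24/5) → P = 552/5
  (0, 4) → P = 92
  (2, 4) → P = 124

The binding constraints are 2x_1 + 5x_2 = 24 and x_2 = 4.
Solving simultaneously gives x_1 = 2, x_2 = 4.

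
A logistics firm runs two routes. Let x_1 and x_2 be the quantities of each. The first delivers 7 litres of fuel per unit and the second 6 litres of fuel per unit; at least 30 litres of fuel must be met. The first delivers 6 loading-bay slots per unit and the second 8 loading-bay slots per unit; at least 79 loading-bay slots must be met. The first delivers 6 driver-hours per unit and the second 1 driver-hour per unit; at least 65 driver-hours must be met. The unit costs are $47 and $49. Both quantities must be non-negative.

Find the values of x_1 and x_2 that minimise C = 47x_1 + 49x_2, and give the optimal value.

x_1 = 21/2, x_2 = 2, minimum C = 1183/2

The feasible region is unbounded (it extends along (0, 1), (1, 0)), but C strictly increases along every unbounded feasible direction, so there is no improving ray and the minimum is attained at a vertex.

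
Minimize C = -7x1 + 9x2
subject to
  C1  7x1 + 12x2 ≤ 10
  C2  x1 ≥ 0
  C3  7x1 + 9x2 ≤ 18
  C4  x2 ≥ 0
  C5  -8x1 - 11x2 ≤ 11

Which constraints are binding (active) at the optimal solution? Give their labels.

C1 and C4

Vertices and C = -7x1 + 9x2:
  (0, 5/6) → C = 15/2
  (10/7, 0) → C = -10
  (0, 0) → C = 0

The minimum is at (10/7, 0). Substituting into each constraint, equality holds for C1 and C4; the remaining constraints have slack.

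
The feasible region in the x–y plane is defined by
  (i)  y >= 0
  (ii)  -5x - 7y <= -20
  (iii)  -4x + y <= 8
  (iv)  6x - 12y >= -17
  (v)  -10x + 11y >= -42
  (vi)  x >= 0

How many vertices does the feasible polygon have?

4

Intersecting each pair of boundary lines and keeping only the points that satisfy every inequality leaves:
  (4, 0)
  (21/5, 0)
  (121/102, 205/102)
  (691/54, 211/27)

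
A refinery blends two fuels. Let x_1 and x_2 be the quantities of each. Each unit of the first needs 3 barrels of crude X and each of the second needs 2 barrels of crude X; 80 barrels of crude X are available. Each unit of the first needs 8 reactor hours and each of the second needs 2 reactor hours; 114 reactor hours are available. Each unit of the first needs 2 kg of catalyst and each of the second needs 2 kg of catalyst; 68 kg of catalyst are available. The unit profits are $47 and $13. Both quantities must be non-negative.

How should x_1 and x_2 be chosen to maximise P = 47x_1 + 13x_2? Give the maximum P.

x_1 = 23/3, x_2 = 79/3, maximum P = 2108/3

Corner points and P = 47x_1 + 13x_2:
  (0, 0) → P = 0
  (0, 34) → P = 442
  (57/4, 0) → P = 2679/4
  (23/3, 79/3) → P = 2108/3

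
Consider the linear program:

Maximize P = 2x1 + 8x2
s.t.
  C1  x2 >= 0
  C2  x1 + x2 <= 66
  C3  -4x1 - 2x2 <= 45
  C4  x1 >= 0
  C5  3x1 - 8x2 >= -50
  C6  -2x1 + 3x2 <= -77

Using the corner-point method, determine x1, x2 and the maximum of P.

x1 = 55, x2 = 11, maximum P = 198

Extreme points and P = 2x1 + 8x2:
  (66, 0) → P = 132
  (77/2, 0) → P = 77
  (55, 11) → P = 198

At the optimal vertex, x1 + x2 = 66 and -2x1 + 3x2 = -77.
Solving simultaneously gives x1 = 55, x2 = 11.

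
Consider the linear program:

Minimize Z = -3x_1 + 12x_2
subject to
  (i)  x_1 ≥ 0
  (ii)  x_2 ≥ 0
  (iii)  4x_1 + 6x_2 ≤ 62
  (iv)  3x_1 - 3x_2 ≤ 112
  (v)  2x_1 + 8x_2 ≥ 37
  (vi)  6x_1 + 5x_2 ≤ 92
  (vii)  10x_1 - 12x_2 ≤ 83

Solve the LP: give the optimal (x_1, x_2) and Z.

x_1 = 277/26, x_2 = 51/26, minimum Z = -219/26

The optimum lies where 2x_1 + 8x_2 = 37 and 10x_1 - 12x_2 = 83.
Solving simultaneously gives x_1 = 277/26, x_2 = 51/26.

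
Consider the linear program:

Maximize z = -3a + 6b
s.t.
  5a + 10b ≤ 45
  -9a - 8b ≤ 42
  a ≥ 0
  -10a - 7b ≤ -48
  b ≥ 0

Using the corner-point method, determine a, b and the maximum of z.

Extreme points and z = -3a + 6b:
  (33/13, 42/13) → z = 153/13
  (9, 0) → z = -27
  (24/5, 0) → z = -72/5

a = 33/13, b = 42/13, maximum z = 153/13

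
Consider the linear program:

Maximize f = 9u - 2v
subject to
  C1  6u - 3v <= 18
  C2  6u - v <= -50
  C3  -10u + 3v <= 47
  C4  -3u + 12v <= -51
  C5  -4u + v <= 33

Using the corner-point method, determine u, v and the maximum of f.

u = -14, v = -34, maximum f = -58

Vertices and f = 9u - 2v:
  (-14, -34) → f = -58
  (-65/4, -77/2) → f = -277/4
  (-103/8, -109/4) → f = -491/8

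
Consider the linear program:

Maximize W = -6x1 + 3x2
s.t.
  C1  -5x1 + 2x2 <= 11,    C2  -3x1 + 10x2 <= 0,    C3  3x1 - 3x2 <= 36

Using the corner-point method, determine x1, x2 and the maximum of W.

x1 = -5/2, x2 = -3/4, maximum W = 51/4

The optimum lies where -5x1 + 2x2 = 11 and -3x1 + 10x2 = 0.
Solving simultaneously gives x1 = -5/2, x2 = -3/4.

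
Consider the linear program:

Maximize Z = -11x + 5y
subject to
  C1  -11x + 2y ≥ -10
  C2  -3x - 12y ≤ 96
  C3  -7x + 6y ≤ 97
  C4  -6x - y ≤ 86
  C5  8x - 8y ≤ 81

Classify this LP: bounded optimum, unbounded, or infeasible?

bounded optimum

Feasible corners and Z = -11x + 5y:
  (-12/23, -181/23) → Z = -773/23
  (127/26, 1137/52) → Z = 2891/52
  (-312/23, -106/23) → Z = 2902/23
  (-613/43, -20/43) → Z = 6643/43
The feasible region has finitely many vertices and no improving ray; the maximum is 6643/43 at (-613/43, -20/43).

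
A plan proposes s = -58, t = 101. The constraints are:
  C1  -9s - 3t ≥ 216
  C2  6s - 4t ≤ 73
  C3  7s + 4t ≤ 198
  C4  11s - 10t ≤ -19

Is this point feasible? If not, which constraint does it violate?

C1: 219 ≥ 216 ✓
C2: -752 ≤ 73 ✓
C3: -2 ≤ 198 ✓
C4: -1648 ≤ -19 ✓

feasible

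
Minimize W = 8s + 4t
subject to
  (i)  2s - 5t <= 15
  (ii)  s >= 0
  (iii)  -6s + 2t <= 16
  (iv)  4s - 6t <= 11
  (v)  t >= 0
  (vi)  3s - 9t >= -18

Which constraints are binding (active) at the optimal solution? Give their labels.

(ii) and (v)

Vertices and W = 8s + 4t:
  (0, 0) → W = 0
  (0, 2) → W = 8
  (11/4, 0) → W = 22
  (23/2, 35/6) → W = 346/3

The minimum is at (0, 0). Substituting into each constraint, equality holds for (ii) and (v); the remaining constraints have slack.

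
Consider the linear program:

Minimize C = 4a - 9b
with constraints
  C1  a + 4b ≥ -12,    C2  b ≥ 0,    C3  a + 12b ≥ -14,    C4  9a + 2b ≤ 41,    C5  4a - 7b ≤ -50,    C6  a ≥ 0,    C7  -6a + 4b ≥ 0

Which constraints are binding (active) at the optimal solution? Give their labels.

Extreme points and C = 4a - 9b:
  (187/71, 614/71) → C = -4778/71
  (0, 41/2) → C = -369/2
  (0, 50/7) → C = -450/7

The minimum is at (0, 41/2). Substituting into each constraint, equality holds for C4 and C6; the remaining constraints have slack.

C4 and C6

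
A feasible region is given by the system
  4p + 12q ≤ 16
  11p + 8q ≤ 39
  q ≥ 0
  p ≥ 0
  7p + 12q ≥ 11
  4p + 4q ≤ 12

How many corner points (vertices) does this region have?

The feasible vertices (each the meet of two boundaries and inside every other half-plane) are:
  (0, 4/3)
  (5/2, 1/2)
  (11/7, 0)
  (3, 0)
  (0, 11/12)

5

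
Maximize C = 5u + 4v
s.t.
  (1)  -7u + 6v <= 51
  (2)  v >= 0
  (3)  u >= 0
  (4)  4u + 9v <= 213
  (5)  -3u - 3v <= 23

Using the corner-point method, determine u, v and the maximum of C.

u = 213/4, v = 0, maximum C = 1065/4

Extreme points and C = 5u + 4v:
  (0, 17/2) → C = 34
  (273/29, 565/29) → C = 125
  (0, 0) → C = 0
  (213/4, 0) → C = 1065/4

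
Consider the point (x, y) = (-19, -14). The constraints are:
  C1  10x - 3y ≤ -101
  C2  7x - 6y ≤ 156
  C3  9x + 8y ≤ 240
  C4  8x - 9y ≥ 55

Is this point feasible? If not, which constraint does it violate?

not feasible — violates C4

Constraint C4: 8x - 9y = -26, which is not ≥ 55. All other constraints are satisfied.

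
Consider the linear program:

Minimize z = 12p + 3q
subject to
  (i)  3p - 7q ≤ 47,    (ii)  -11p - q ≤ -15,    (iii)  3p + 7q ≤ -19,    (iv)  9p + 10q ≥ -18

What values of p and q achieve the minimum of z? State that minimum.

p = 64/33, q = -39/11, minimum z = 139/11

Corner points and z = 12p + 3q:
  (14/3, -33/7) → z = 293/7
  (344/93, -159/31) → z = 29
  (64/33, -39/11) → z = 139/11

The optimum lies where 3p + 7q = -19 and 9p + 10q = -18.
Solving simultaneously gives p = 64/33, q = -39/11.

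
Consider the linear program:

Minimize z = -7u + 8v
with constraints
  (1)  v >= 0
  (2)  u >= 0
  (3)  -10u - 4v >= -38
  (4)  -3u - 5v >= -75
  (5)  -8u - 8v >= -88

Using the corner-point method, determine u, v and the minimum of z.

u = 19/5, v = 0, minimum z = -133/5

Vertices and z = -7u + 8v:
  (0, 0) → z = 0
  (19/5, 0) → z = -133/5
  (0, 19/2) → z = 76

The binding constraints are v = 0 and -10u - 4v = -38.
Solving simultaneously gives u = 19/5, v = 0.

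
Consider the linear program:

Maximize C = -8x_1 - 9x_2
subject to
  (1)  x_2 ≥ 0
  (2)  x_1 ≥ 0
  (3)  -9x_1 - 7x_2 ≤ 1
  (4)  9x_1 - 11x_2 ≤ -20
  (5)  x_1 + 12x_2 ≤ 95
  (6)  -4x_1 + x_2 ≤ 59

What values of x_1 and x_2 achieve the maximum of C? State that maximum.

x_1 = 0, x_2 = 20/11, maximum C = -180/11

Corner points and C = -8x_1 - 9x_2:
  (0, 20/11) → C = -180/11
  (0, 95/12) → C = -285/4
  (115/17, 125/17) → C = -2045/17

At the optimal vertex, x_1 = 0 and 9x_1 - 11x_2 = -20.
Solving simultaneously gives x_1 = 0, x_2 = 20/11.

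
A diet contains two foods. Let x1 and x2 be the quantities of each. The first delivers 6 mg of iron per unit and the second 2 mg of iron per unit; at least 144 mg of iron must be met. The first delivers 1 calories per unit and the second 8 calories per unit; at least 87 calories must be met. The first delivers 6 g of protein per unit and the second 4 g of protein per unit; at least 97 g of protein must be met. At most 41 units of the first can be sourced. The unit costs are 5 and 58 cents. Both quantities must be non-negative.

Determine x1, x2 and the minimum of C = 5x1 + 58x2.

x1 = 41, x2 = 23/4, minimum C = 1077/2

Corner points and C = 5x1 + 58x2:
  (0, 72) → C = 4176
  (489/23, 189/23) → C = 13407/23
  (41, 23/4) → C = 1077/2
The feasible region is unbounded (it extends along (0, 1)), but C strictly increases along every unbounded feasible direction, so there is no improving ray and the minimum is attained at a vertex.

The optimum lies where x1 + 8x2 = 87 and x1 = 41.
Solving simultaneously gives x1 = 41, x2 = 23/4.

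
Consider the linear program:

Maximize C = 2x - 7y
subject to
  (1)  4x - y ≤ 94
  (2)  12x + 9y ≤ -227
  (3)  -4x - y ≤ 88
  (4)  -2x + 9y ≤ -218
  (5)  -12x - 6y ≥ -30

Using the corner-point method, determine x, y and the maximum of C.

Feasible corners and C = 2x - 7y:
  (619/48, -509/12) → C = 7745/24
  (3/4, -91) → C = 1277/2
  (-9/14, -1535/63) → C = 10664/63
  (-287/19, -524/19) → C = 3094/19

The optimum lies where 4x - y = 94 and -4x - y = 88.
Solving simultaneously gives x = 3/4, y = -91.

x = 3/4, y = -91, maximum C = 1277/2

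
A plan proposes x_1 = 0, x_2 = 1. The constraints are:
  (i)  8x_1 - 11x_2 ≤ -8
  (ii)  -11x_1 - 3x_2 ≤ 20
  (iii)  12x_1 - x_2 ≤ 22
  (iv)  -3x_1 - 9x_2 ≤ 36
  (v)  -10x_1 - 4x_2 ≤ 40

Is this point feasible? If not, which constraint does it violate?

(i): -11 ≤ -8 ✓
(ii): -3 ≤ 20 ✓
(iii): -1 ≤ 22 ✓
(iv): -9 ≤ 36 ✓
(v): -4 ≤ 40 ✓

feasible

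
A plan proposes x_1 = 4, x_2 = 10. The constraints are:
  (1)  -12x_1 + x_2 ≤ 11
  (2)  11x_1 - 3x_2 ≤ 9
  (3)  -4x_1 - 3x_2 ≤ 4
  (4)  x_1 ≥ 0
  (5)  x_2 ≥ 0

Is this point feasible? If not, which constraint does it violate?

not feasible — violates (2)

Constraint (2): 11x_1 - 3x_2 = 14, which is not ≤ 9. All other constraints are satisfied.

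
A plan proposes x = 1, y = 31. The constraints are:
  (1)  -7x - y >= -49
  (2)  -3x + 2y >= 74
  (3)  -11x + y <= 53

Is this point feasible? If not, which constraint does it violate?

Constraint (2): -3x + 2y = 59, which is not ≥ 74. All other constraints are satisfied.

not feasible — violates (2)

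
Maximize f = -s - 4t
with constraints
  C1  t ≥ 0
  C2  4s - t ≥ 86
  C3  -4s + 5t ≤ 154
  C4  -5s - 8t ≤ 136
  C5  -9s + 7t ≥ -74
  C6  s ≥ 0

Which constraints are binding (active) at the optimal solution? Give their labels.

C2 and C5

Vertices and f = -s - 4t:
  (73/2, 60) → f = -553/2
  (528/19, 478/19) → f = -2440/19
  (1448/17, 1682/17) → f = -8176/17

The maximum is at (528/19, 478/19). Substituting into each constraint, equality holds for C2 and C5; the remaining constraints have slack.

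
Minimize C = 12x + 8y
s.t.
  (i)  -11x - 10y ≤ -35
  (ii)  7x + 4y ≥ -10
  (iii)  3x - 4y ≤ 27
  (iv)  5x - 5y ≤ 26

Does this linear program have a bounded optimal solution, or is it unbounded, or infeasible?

bounded optimum

Extreme points and C = 12x + 8y:
  (-120/13, 355/26) → C = -20/13
  (29/7, -37/35) → C = 1444/35
The feasible region has finitely many vertices and no improving ray; the minimum is -20/13 at (-120/13, 355/26).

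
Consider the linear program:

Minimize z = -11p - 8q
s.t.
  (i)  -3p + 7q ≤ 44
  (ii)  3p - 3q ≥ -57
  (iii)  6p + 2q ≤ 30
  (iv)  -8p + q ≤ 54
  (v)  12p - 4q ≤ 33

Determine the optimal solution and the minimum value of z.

Extreme points and z = -11p - 8q:
  (61/24, 59/8) → z = -2087/24
  (-334/53, 190/53) → z = 2154/53
  (31/8, 27/8) → z = -557/8
  (-249/20, -228/5) → z = 2007/4

At the optimal vertex, -3p + 7q = 44 and 6p + 2q = 30.
Solving simultaneously gives p = 61/24, q = 59/8.

p = 61/24, q = 59/8, minimum z = -2087/24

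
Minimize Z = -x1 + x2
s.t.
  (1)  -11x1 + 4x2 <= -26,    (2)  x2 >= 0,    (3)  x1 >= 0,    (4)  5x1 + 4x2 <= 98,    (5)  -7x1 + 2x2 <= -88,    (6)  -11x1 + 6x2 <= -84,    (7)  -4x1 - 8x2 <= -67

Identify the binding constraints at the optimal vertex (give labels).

Corner points and Z = -x1 + x2:
  (98/5, 0) → Z = -98/5
  (67/4, 0) → Z = -67/4
  (274/19, 123/19) → Z = -151/19
  (419/32, 117/64) → Z = -721/64

The minimum is at (98/5, 0). Substituting into each constraint, equality holds for (2) and (4); the remaining constraints have slack.

(2) and (4)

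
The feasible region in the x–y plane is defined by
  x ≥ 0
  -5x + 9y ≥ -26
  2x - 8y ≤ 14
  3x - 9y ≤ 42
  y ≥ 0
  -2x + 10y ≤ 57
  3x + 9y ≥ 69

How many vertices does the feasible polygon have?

Pairwise boundary intersections that survive every other constraint:
  (773/32, 337/32)
  (95/8, 89/24)
  (59/16, 103/16)

3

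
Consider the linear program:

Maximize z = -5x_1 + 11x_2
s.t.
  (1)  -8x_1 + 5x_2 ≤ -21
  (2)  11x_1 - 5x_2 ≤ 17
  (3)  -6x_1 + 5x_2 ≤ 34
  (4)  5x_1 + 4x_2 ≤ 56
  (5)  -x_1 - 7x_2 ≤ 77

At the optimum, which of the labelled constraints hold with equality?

Feasible corners and z = -5x_1 + 11x_2:
  (-4/3, -19/3) → z = -63
  (-238/61, -637/61) → z = -5817/61
  (-133/41, -432/41) → z = -4087/41

The maximum is at (-4/3, -19/3). Substituting into each constraint, equality holds for (1) and (2); the remaining constraints have slack.

(1) and (2)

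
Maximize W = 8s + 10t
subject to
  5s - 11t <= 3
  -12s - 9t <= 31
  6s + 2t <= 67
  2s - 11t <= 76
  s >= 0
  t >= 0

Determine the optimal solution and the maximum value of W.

Vertices and W = 8s + 10t:
  (743/76, 317/76) → W = 4557/38
  (3/5, 0) → W = 24/5
  (0, 67/2) → W = 335
  (0, 0) → W = 0

s = 0, t = 67/2, maximum W = 335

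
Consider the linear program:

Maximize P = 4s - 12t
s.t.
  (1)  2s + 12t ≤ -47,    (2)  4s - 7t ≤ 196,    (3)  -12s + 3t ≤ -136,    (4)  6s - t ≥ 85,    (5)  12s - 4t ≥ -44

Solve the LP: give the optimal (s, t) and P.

Vertices and P = 4s - 12t:
  (2023/62, -290/31) → P = 7526/31
  (973/74, -226/37) → P = 4658/37
  (21/2, -22) → P = 306

s = 21/2, t = -22, maximum P = 306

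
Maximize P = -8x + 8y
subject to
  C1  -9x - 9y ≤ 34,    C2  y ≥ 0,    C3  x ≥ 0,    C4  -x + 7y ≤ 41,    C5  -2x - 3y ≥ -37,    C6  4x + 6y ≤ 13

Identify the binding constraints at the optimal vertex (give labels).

Vertices and P = -8x + 8y:
  (0, 0) → P = 0
  (13/4, 0) → P = -26
  (0, 13/6) → P = 52/3

The maximum is at (0, 13/6). Substituting into each constraint, equality holds for C3 and C6; the remaining constraints have slack.

C3 and C6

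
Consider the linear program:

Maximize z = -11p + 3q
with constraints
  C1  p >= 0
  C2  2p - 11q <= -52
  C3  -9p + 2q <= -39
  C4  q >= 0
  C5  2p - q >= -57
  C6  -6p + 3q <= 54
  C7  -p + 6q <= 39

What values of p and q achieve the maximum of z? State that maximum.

Vertices and z = -11p + 3q:
  (533/95, 546/95) → z = -845/19
  (117, 26) → z = -1209
  (6, 15/2) → z = -87/2

p = 6, q = 15/2, maximum z = -87/2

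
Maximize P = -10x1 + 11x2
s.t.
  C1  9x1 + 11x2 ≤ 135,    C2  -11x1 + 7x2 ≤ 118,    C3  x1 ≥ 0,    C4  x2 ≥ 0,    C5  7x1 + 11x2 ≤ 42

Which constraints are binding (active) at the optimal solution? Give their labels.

C3 and C5

Corner points and P = -10x1 + 11x2:
  (0, 0) → P = 0
  (0, 42/11) → P = 42
  (6, 0) → P = -60

The maximum is at (0, 42/11). Substituting into each constraint, equality holds for C3 and C5; the remaining constraints have slack.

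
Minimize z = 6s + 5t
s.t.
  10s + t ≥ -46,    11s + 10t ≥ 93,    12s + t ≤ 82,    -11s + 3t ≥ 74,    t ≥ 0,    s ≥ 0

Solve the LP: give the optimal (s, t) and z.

s = 0, t = 74/3, minimum z = 370/3

Extreme points and z = 6s + 5t:
  (172/47, 1790/47) → z = 9982/47
  (0, 82) → z = 410
  (0, 74/3) → z = 370/3

The optimum lies where -11s + 3t = 74 and s = 0.
Solving simultaneously gives s = 0, t = 74/3.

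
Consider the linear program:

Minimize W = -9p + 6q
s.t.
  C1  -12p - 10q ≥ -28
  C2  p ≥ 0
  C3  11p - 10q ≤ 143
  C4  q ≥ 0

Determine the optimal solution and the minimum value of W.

p = 7/3, q = 0, minimum W = -21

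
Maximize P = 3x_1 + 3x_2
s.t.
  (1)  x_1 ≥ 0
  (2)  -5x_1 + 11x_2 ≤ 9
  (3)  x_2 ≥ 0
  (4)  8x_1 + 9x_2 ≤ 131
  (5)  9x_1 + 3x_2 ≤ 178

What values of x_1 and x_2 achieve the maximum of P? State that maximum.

Vertices and P = 3x_1 + 3x_2:
  (0, 9/11) → P = 27/11
  (0, 0) → P = 0
  (1360/133, 727/133) → P = 6261/133
  (131/8, 0) → P = 393/8

The binding constraints are x_2 = 0 and 8x_1 + 9x_2 = 131.
Solving simultaneously gives x_1 = 131/8, x_2 = 0.

x_1 = 131/8, x_2 = 0, maximum P = 393/8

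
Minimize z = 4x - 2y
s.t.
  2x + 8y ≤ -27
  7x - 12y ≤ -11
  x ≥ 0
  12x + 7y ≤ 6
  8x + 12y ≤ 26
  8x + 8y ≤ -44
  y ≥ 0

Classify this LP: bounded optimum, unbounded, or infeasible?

The boundaries 2x + 8y = -27 and y = 0 meet at (-27/2, 0), but that point violates x ≥ 0. Every candidate vertex is excluded by some other constraint, so the feasible region is empty.

infeasible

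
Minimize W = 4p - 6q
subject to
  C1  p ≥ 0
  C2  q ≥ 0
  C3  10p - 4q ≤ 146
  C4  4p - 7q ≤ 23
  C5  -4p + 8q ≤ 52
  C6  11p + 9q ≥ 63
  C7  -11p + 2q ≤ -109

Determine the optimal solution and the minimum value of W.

At the optimal vertex, -4p + 8q = 52 and -11p + 2q = -109.
Solving simultaneously gives p = 61/5, q = 63/5.

p = 61/5, q = 63/5, minimum W = -134/5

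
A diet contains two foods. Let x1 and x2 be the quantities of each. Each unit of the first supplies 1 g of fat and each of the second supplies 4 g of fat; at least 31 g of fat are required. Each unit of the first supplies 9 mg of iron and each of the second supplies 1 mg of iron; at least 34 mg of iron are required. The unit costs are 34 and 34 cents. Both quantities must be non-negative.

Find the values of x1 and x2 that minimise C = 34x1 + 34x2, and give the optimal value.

x1 = 3, x2 = 7, minimum C = 340

Extreme points and C = 34x1 + 34x2:
  (0, 34) → C = 1156
  (31, 0) → C = 1054
  (3, 7) → C = 340
The feasible region is unbounded (it extends along (0, 1), (1, 0)), but C strictly increases along every unbounded feasible direction, so there is no improving ray and the minimum is attained at a vertex.

At the optimal vertex, x1 + 4x2 = 31 and 9x1 + x2 = 34.
Solving simultaneously gives x1 = 3, x2 = 7.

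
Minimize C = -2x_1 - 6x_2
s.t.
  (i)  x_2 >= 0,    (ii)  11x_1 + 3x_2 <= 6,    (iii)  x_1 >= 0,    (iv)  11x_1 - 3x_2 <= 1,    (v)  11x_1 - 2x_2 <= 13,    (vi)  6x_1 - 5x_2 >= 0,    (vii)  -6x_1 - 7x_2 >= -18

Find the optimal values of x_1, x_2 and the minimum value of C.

x_1 = 5/37, x_2 = 6/37, minimum C = -46/37

Vertices and C = -2x_1 - 6x_2:
  (0, 0) → C = 0
  (1/11, 0) → C = -2/11
  (5/37, 6/37) → C = -46/37

At the optimal vertex, 11x_1 - 3x_2 = 1 and 6x_1 - 5x_2 = 0.
Solving simultaneously gives x_1 = 5/37, x_2 = 6/37.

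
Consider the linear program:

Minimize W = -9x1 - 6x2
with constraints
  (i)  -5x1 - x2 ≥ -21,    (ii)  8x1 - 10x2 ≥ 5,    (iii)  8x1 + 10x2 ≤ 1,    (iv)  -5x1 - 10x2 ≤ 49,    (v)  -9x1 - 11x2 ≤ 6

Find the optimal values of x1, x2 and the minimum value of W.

Extreme points and W = -9x1 - 6x2:
  (209/42, -163/42) → W = -43/2
  (237/46, -219/46) → W = -819/46
  (3/8, -1/5) → W = -87/40
  (-5/178, -93/178) → W = 603/178

x1 = 209/42, x2 = -163/42, minimum W = -43/2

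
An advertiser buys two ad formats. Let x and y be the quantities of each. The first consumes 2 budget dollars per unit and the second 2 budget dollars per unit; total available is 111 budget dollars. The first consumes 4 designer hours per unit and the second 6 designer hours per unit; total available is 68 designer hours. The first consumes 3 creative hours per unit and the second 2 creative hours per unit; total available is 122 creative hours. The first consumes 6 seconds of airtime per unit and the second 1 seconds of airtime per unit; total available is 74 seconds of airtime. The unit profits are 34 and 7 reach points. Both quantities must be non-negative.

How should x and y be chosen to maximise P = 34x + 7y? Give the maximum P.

x = 47/4, y = 7/2, maximum P = 424

Extreme points and P = 34x + 7y:
  (0, 0) → P = 0
  (0, 34/3) → P = 238/3
  (37/3, 0) → P = 1258/3
  (47/4, 7/2) → P = 424

The binding constraints are 4x + 6y = 68 and 6x + y = 74.
Solving simultaneously gives x = 47/4, y = 7/2.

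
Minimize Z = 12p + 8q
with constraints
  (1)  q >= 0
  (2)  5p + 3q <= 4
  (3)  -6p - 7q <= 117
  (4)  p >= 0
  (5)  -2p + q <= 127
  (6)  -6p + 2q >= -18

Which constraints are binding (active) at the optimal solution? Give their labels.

Feasible corners and Z = 12p + 8q:
  (4/5, 0) → Z = 48/5
  (0, 0) → Z = 0
  (0, 4/3) → Z = 32/3

The minimum is at (0, 0). Substituting into each constraint, equality holds for (1) and (4); the remaining constraints have slack.

(1) and (4)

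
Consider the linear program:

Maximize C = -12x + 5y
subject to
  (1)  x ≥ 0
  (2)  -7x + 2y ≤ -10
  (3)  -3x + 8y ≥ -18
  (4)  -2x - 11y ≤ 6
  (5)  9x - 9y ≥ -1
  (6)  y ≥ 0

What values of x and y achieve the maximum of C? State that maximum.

Extreme points and C = -12x + 5y:
  (92/45, 97/45) → C = -619/45
  (10/7, 0) → C = -120/7
  (6, 0) → C = -72
The feasible region is unbounded (it extends along (1, 1), (8, 3)), but C strictly decreases along every unbounded feasible direction, so there is no improving ray and the maximum is attained at a vertex.

At the optimal vertex, -7x + 2y = -10 and 9x - 9y = -1.
Solving simultaneously gives x = 92/45, y = 97/45.

x = 92/45, y = 97/45, maximum C = -619/45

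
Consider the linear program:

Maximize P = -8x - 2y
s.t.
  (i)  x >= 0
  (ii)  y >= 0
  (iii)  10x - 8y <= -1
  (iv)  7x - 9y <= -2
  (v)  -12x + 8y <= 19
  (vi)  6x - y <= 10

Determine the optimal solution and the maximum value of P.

x = 0, y = 2/9, maximum P = -4/9

At the optimal vertex, x = 0 and 7x - 9y = -2.
Solving simultaneously gives x = 0, y = 2/9.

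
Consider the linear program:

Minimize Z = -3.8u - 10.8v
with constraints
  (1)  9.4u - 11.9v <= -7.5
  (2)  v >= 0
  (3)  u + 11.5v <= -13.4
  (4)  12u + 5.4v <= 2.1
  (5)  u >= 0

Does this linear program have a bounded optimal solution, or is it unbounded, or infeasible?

infeasible

The boundaries v = 0 and u + 11.5v = -13.4 meet at (-13.4, 0), but that point violates u ≥ 0. Every candidate vertex is excluded by some other constraint, so the feasible region is empty.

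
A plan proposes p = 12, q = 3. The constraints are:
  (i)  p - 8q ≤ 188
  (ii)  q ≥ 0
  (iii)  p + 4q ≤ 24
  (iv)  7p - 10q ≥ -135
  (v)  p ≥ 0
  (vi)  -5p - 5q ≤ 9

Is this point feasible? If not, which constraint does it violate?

(i): -12 ≤ 188 ✓
(ii): 3 ≥ 0 ✓
(iii): 24 ≤ 24 ✓
(iv): 54 ≥ -135 ✓
(v): 12 ≥ 0 ✓
(vi): -75 ≤ 9 ✓

feasible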